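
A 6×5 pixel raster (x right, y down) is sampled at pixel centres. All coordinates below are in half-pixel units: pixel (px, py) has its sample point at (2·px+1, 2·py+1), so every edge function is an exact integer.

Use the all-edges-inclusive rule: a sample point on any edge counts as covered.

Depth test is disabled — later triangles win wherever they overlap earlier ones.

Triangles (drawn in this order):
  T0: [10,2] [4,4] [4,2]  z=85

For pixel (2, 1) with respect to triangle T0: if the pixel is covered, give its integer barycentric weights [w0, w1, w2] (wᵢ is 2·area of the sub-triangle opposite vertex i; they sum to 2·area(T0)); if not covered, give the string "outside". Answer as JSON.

T0:
  2·area = 12
  edge (10, 2)→(4, 4): d=(-6,2) inclusive
  edge (4, 4)→(4, 2): d=(0,-2) inclusive
  edge (4, 2)→(10, 2): d=(6,0) inclusive
    (2,1)@(5, 3): e=[4,2,6] → █
    (3,1)@(7, 3): e=[0,6,6] → █  [on edge]
    (4,1)@(9, 3): e=[-4,10,6] → ·
    (0,2)@(1, 5): e=[0,-6,18] → ·  [on edge]
    (2,2)@(5, 5): e=[-8,2,18] → ·
    (3,2)@(7, 5): e=[-12,6,18] → ·
  covered (2 px):
    · · · · · ·
    · · █ █ · ·
    · · · · · ·
    · · · · · ·
    · · · · · ·

Answer: [2,6,4]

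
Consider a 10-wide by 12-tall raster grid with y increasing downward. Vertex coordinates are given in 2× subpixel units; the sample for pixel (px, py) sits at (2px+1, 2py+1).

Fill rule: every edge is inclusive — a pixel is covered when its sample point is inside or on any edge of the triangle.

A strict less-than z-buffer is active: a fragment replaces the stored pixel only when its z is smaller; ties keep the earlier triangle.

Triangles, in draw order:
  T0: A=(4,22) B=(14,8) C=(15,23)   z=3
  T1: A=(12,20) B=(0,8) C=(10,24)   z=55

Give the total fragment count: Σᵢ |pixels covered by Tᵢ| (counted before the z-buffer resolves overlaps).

T0:
  2·area = 164
  edge (4, 22)→(14, 8): d=(10,-14) inclusive
  edge (14, 8)→(15, 23): d=(1,15) inclusive
  edge (15, 23)→(4, 22): d=(-11,-1) inclusive
    (9,0)@(19, 1): e=[0,-82,246] → ·  [on edge]
    (6,5)@(13, 11): e=[16,18,130] → #
    (7,5)@(15, 11): e=[44,-12,132] → ·
    (5,6)@(11, 13): e=[8,50,106] → #
    (7,6)@(15, 13): e=[64,-10,110] → ·
    (4,7)@(9, 15): e=[0,82,82] → #  [on edge]
    (7,7)@(15, 15): e=[84,-8,88] → ·
    (4,8)@(9, 17): e=[20,84,60] → #
    (7,8)@(15, 17): e=[104,-6,66] → ·
    (3,9)@(7, 19): e=[12,116,36] → #
    (7,9)@(15, 19): e=[124,-4,44] → ·
    (2,10)@(5, 21): e=[4,148,12] → #
    (7,11)@(15, 23): e=[164,0,0] → #  [on edge]
  covered (19 px):
    · · · · · · · · · ·
    · · · · · · · · · ·
    · · · · · · · · · ·
    · · · · · · · · · ·
    · · · · · · · · · ·
    · · · · · · # · · ·
    · · · · · # # · · ·
    · · · · # # # · · ·
    · · · · # # # · · ·
    · · · # # # # · · ·
    · · # # # # # · · ·
    · · · · · · · # · ·
T1:
  2·area = 72  (B↔C swapped to make it positive)
  edge (12, 20)→(10, 24): d=(-2,4) inclusive
  edge (10, 24)→(0, 8): d=(-10,-16) inclusive
  edge (0, 8)→(12, 20): d=(12,12) inclusive
    (0,4)@(1, 9): e=[66,6,0] → #  [on edge]
    (1,4)@(3, 9): e=[58,38,-24] → ·
    (0,5)@(1, 11): e=[62,-14,24] → ·
    (1,5)@(3, 11): e=[54,18,0] → #  [on edge]
    (2,5)@(5, 11): e=[46,50,-24] → ·
    (1,6)@(3, 13): e=[50,-2,24] → ·
    (2,6)@(5, 13): e=[42,30,0] → #  [on edge]
    (3,6)@(7, 13): e=[34,62,-24] → ·
    (2,7)@(5, 15): e=[38,10,24] → #
    (3,7)@(7, 15): e=[30,42,0] → #  [on edge]
    (4,7)@(9, 15): e=[22,74,-24] → ·
    (2,8)@(5, 17): e=[34,-10,48] → ·
    (4,8)@(9, 17): e=[18,54,0] → #  [on edge]
    (5,9)@(11, 19): e=[6,66,0] → #  [on edge]
    (6,10)@(13, 21): e=[-6,78,0] → ·  [on edge]
    (7,11)@(15, 23): e=[-18,90,0] → ·  [on edge]
  covered (12 px):
    · · · · · · · · · ·
    · · · · · · · · · ·
    · · · · · · · · · ·
    · · · · · · · · · ·
    # · · · · · · · · ·
    · # · · · · · · · ·
    · · # · · · · · · ·
    · · # # · · · · · ·
    · · · # # · · · · ·
    · · · # # # · · · ·
    · · · · # # · · · ·
    · · · · · · · · · ·

Result: 31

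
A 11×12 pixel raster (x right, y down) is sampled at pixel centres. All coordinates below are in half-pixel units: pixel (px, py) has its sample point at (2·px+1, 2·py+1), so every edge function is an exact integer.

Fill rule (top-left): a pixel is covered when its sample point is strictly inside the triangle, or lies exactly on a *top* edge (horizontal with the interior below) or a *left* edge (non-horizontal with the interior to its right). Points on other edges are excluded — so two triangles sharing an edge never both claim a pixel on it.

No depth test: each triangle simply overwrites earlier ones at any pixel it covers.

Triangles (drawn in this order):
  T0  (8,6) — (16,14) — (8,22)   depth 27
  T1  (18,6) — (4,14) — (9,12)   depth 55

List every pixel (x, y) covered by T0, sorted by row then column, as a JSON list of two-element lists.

T0:
  2·area = 128
  edge (8, 6)→(16, 14): d=(8,8) right/bottom  bias=-1
  edge (16, 14)→(8, 22): d=(-8,8) right/bottom  bias=-1
  edge (8, 22)→(8, 6): d=(0,-16) top-left  bias=+0
    (1,0)@(3, 1): e=[0,208,-80] → ·  [on edge]
    (2,1)@(5, 3): e=[0,176,-48] → ·  [on edge]
    (3,2)@(7, 5): e=[0,144,-16] → ·  [on edge]
    (4,3)@(9, 7): e=[0,112,16] → ·  [on edge]
    (4,4)@(9, 9): e=[16,96,16] → █
    (5,4)@(11, 9): e=[0,80,48] → ·  [on edge]
    (10,4)@(21, 9): e=[-80,0,208] → ·  [on edge]
    (4,5)@(9, 11): e=[32,80,16] → █
    (5,5)@(11, 11): e=[16,64,48] → █
    (6,5)@(13, 11): e=[0,48,80] → ·  [on edge]
    (9,5)@(19, 11): e=[-48,0,176] → ·  [on edge]
    (4,6)@(9, 13): e=[48,64,16] → █
    (7,6)@(15, 13): e=[0,16,112] → ·  [on edge]
    (8,6)@(17, 13): e=[-16,0,144] → ·  [on edge]
    (7,7)@(15, 15): e=[16,0,112] → ·  [on edge]
    (8,7)@(17, 15): e=[0,-16,144] → ·  [on edge]
    (6,8)@(13, 17): e=[48,0,80] → ·  [on edge]
    (9,8)@(19, 17): e=[0,-48,176] → ·  [on edge]
    (5,9)@(11, 19): e=[80,0,48] → ·  [on edge]
    (10,9)@(21, 19): e=[0,-80,208] → ·  [on edge]
    (4,10)@(9, 21): e=[112,0,16] → ·  [on edge]
    (3,11)@(7, 23): e=[144,0,-16] → ·  [on edge]
  covered (12 px):
    · · · · · · · · · · ·
    · · · · · · · · · · ·
    · · · · · · · · · · ·
    · · · · · · · · · · ·
    · · · · █ · · · · · ·
    · · · · █ █ · · · · ·
    · · · · █ █ █ · · · ·
    · · · · █ █ █ · · · ·
    · · · · █ █ · · · · ·
    · · · · █ · · · · · ·
    · · · · · · · · · · ·
    · · · · · · · · · · ·
T1:
  2·area = 12  (B↔C swapped to make it positive)
  edge (18, 6)→(9, 12): d=(-9,6) right/bottom  bias=-1
  edge (9, 12)→(4, 14): d=(-5,2) right/bottom  bias=-1
  edge (4, 14)→(18, 6): d=(14,-8) top-left  bias=+0
    (6,4)@(13, 9): e=[3,7,2] → █
    (7,4)@(15, 9): e=[-9,3,18] → ·
    (6,5)@(13, 11): e=[-15,-3,30] → ·
  covered (1 px):
    · · · · · · · · · · ·
    · · · · · · · · · · ·
    · · · · · · · · · · ·
    · · · · · · · · · · ·
    · · · · · · █ · · · ·
    · · · · · · · · · · ·
    · · · · · · · · · · ·
    · · · · · · · · · · ·
    · · · · · · · · · · ·
    · · · · · · · · · · ·
    · · · · · · · · · · ·
    · · · · · · · · · · ·

Final: [[4,4],[4,5],[5,5],[4,6],[5,6],[6,6],[4,7],[5,7],[6,7],[4,8],[5,8],[4,9]]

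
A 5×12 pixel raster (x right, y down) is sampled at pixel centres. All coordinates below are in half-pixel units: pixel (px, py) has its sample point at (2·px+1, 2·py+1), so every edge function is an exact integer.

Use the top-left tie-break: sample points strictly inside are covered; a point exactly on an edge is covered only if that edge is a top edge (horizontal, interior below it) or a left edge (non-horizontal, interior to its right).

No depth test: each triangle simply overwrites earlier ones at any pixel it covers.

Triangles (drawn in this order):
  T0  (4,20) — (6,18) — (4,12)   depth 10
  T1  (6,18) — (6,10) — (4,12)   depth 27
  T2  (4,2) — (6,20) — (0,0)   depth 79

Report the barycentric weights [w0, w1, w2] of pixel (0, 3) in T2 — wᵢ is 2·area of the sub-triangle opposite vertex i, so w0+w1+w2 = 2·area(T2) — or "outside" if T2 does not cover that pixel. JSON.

T0:
  2·area = 16  (B↔C swapped to make it positive)
  edge (4, 20)→(4, 12): d=(0,-8) top-left  bias=+0
  edge (4, 12)→(6, 18): d=(2,6) right/bottom  bias=-1
  edge (6, 18)→(4, 20): d=(-2,2) right/bottom  bias=-1
    (0,1)@(1, 3): e=[-24,0,40] → ·  [on edge]
    (1,4)@(3, 9): e=[-8,0,24] → ·  [on edge]
    (2,7)@(5, 15): e=[8,0,8] → ·  [on edge]
    (4,7)@(9, 15): e=[40,-24,0] → ·  [on edge]
    (2,8)@(5, 17): e=[8,4,4] → █
    (3,8)@(7, 17): e=[24,-8,0] → ·  [on edge]
    (2,9)@(5, 19): e=[8,8,0] → ·  [on edge]
    (1,10)@(3, 21): e=[-8,24,0] → ·  [on edge]
    (3,10)@(7, 21): e=[24,0,-8] → ·  [on edge]
    (0,11)@(1, 23): e=[-24,40,0] → ·  [on edge]
  covered (1 px):
    · · · · ·
    · · · · ·
    · · · · ·
    · · · · ·
    · · · · ·
    · · · · ·
    · · · · ·
    · · · · ·
    · · █ · ·
    · · · · ·
    · · · · ·
    · · · · ·
T1:
  2·area = 16  (B↔C swapped to make it positive)
  edge (6, 18)→(4, 12): d=(-2,-6) top-left  bias=+0
  edge (4, 12)→(6, 10): d=(2,-2) top-left  bias=+0
  edge (6, 10)→(6, 18): d=(0,8) right/bottom  bias=-1
    (0,1)@(1, 3): e=[0,-24,40] → ·  [on edge]
    (4,3)@(9, 7): e=[40,0,-24] → ·  [on edge]
    (1,4)@(3, 9): e=[0,-8,24] → ·  [on edge]
    (3,4)@(7, 9): e=[24,0,-8] → ·  [on edge]
    (2,5)@(5, 11): e=[8,0,8] → █  [on edge]
    (3,5)@(7, 11): e=[20,4,-8] → ·
    (1,6)@(3, 13): e=[-8,0,24] → ·  [on edge]
    (2,6)@(5, 13): e=[4,4,8] → █
    (3,6)@(7, 13): e=[16,8,-8] → ·
    (0,7)@(1, 15): e=[-24,0,40] → ·  [on edge]
    (2,7)@(5, 15): e=[0,8,8] → █  [on edge]
    (3,7)@(7, 15): e=[12,12,-8] → ·
    (3,10)@(7, 21): e=[0,24,-8] → ·  [on edge]
  covered (3 px):
    · · · · ·
    · · · · ·
    · · · · ·
    · · · · ·
    · · · · ·
    · · █ · ·
    · · █ · ·
    · · █ · ·
    · · · · ·
    · · · · ·
    · · · · ·
    · · · · ·
T2:
  2·area = 68
  edge (4, 2)→(6, 20): d=(2,18) right/bottom  bias=-1
  edge (6, 20)→(0, 0): d=(-6,-20) top-left  bias=+0
  edge (0, 0)→(4, 2): d=(4,2) right/bottom  bias=-1
    (0,0)@(1, 1): e=[52,14,2] → █
    (1,0)@(3, 1): e=[16,54,-2] → ·
    (0,1)@(1, 3): e=[56,2,10] → █
    (1,1)@(3, 3): e=[20,42,6] → █
    (2,1)@(5, 3): e=[-16,82,2] → ·
    (0,2)@(1, 5): e=[60,-10,18] → ·
    (1,2)@(3, 5): e=[24,30,14] → █
    (2,2)@(5, 5): e=[-12,70,10] → ·
    (1,3)@(3, 7): e=[28,18,22] → █
    (2,3)@(5, 7): e=[-8,58,18] → ·
    (1,4)@(3, 9): e=[32,6,30] → █
    (2,4)@(5, 9): e=[-4,46,26] → ·
    (2,5)@(5, 11): e=[0,34,34] → ·  [on edge]
  covered (8 px):
    █ · · · ·
    █ █ · · ·
    · █ · · ·
    · █ · · ·
    · █ · · ·
    · · · · ·
    · · █ · ·
    · · █ · ·
    · · · · ·
    · · · · ·
    · · · · ·
    · · · · ·

Answer: "outside"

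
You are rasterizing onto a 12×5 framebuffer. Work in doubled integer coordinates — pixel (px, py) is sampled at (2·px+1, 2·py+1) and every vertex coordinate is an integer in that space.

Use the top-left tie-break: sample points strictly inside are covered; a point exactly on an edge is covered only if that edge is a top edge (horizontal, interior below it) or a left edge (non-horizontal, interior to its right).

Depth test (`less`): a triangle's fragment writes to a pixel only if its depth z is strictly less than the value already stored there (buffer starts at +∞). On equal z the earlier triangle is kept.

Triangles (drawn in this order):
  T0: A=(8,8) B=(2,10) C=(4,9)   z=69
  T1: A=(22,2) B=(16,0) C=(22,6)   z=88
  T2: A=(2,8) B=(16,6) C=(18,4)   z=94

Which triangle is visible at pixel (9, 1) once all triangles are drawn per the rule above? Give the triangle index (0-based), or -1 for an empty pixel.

T0:
  2·area = 2
  edge (8, 8)→(2, 10): d=(-6,2) right/bottom  bias=-1
  edge (2, 10)→(4, 9): d=(2,-1) top-left  bias=+0
  edge (4, 9)→(8, 8): d=(4,-1) top-left  bias=+0
    (11,1)@(23, 3): e=[0,7,-5] → ·  [on edge]
    (8,2)@(17, 5): e=[0,5,-3] → ·  [on edge]
    (5,3)@(11, 7): e=[0,3,-1] → ·  [on edge]
    (2,4)@(5, 9): e=[0,1,1] → ·  [on edge]
  covered (0 px):
    · · · · · · · · · · · ·
    · · · · · · · · · · · ·
    · · · · · · · · · · · ·
    · · · · · · · · · · · ·
    · · · · · · · · · · · ·
T1:
  2·area = 24  (B↔C swapped to make it positive)
  edge (22, 2)→(22, 6): d=(0,4) right/bottom  bias=-1
  edge (22, 6)→(16, 0): d=(-6,-6) top-left  bias=+0
  edge (16, 0)→(22, 2): d=(6,2) right/bottom  bias=-1
    (8,0)@(17, 1): e=[20,0,4] → █  [on edge]
    (9,0)@(19, 1): e=[12,12,0] → ·  [on edge]
    (8,1)@(17, 3): e=[20,-12,16] → ·
    (9,1)@(19, 3): e=[12,0,12] → █  [on edge]
    (10,1)@(21, 3): e=[4,12,8] → █
    (11,1)@(23, 3): e=[-4,24,4] → ·
    (9,2)@(19, 5): e=[12,-12,24] → ·
    (10,2)@(21, 5): e=[4,0,20] → █  [on edge]
    (11,2)@(23, 5): e=[-4,12,16] → ·
    (10,3)@(21, 7): e=[4,-12,32] → ·
    (11,3)@(23, 7): e=[-4,0,28] → ·  [on edge]
  covered (4 px):
    · · · · · · · · █ · · ·
    · · · · · · · · · █ █ ·
    · · · · · · · · · · █ ·
    · · · · · · · · · · · ·
    · · · · · · · · · · · ·
T2:
  2·area = 24  (B↔C swapped to make it positive)
  edge (2, 8)→(18, 4): d=(16,-4) top-left  bias=+0
  edge (18, 4)→(16, 6): d=(-2,2) right/bottom  bias=-1
  edge (16, 6)→(2, 8): d=(-14,2) right/bottom  bias=-1
    (10,0)@(21, 1): e=[-36,0,60] → ·  [on edge]
    (9,1)@(19, 3): e=[-12,0,36] → ·  [on edge]
    (7,2)@(15, 5): e=[4,4,16] → █
    (8,2)@(17, 5): e=[12,0,12] → ·  [on edge]
    (11,2)@(23, 5): e=[36,-12,0] → ·  [on edge]
    (3,3)@(7, 7): e=[4,16,4] → █
    (4,3)@(9, 7): e=[12,12,0] → ·  [on edge]
    (7,3)@(15, 7): e=[36,0,-12] → ·  [on edge]
    (3,4)@(7, 9): e=[36,12,-24] → ·
    (6,4)@(13, 9): e=[60,0,-36] → ·  [on edge]
  covered (2 px):
    · · · · · · · · · · · ·
    · · · · · · · · · · · ·
    · · · · · · · █ · · · ·
    · · · █ · · · · · · · ·
    · · · · · · · · · · · ·

Z-buffer (winner per pixel, '.' = empty):
  . . . . . . . . 1 . . .
  . . . . . . . . . 1 1 .
  . . . . . . . 2 . . 1 .
  . . . 2 . . . . . . . .
  . . . . . . . . . . . .

Result: 1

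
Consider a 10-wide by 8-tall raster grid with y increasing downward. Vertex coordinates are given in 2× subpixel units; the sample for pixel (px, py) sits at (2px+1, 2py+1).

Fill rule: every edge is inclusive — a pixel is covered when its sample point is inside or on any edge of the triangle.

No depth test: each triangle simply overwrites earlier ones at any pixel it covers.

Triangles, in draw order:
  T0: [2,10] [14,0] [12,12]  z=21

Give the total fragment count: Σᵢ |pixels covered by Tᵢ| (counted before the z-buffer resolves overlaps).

T0:
  2·area = 124
  edge (2, 10)→(14, 0): d=(12,-10) inclusive
  edge (14, 0)→(12, 12): d=(-2,12) inclusive
  edge (12, 12)→(2, 10): d=(-10,-2) inclusive
    (6,0)@(13, 1): e=[2,10,112] → █
    (7,0)@(15, 1): e=[22,-14,116] → ·
    (5,1)@(11, 3): e=[6,30,88] → █
    (7,1)@(15, 3): e=[46,-18,96] → ·
    (4,2)@(9, 5): e=[10,50,64] → █
    (7,2)@(15, 5): e=[70,-22,76] → ·
    (3,3)@(7, 7): e=[14,70,40] → █
    (6,3)@(13, 7): e=[74,-2,52] → ·
    (2,4)@(5, 9): e=[18,90,16] → █
    (6,4)@(13, 9): e=[98,-6,32] → ·
    (2,5)@(5, 11): e=[42,86,-4] → ·
    (3,5)@(7, 11): e=[62,62,0] → █  [on edge]
    (8,6)@(17, 13): e=[186,-62,0] → ·  [on edge]
  covered (16 px):
    · · · · · · █ · · ·
    · · · · · █ █ · · ·
    · · · · █ █ █ · · ·
    · · · █ █ █ · · · ·
    · · █ █ █ █ · · · ·
    · · · █ █ █ · · · ·
    · · · · · · · · · ·
    · · · · · · · · · ·

Answer: 16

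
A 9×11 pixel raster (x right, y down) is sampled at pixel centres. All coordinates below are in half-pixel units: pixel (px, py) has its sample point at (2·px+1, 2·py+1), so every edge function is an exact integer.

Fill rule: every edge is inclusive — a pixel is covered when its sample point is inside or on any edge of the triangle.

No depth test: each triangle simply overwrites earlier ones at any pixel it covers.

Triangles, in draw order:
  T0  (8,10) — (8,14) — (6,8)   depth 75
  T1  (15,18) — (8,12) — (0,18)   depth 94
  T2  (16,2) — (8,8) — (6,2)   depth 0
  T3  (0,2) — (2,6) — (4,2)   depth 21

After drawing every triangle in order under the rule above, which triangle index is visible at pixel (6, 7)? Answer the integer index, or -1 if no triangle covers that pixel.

T0:
  2·area = 8
  edge (8, 10)→(8, 14): d=(0,4) inclusive
  edge (8, 14)→(6, 8): d=(-2,-6) inclusive
  edge (6, 8)→(8, 10): d=(2,2) inclusive
    (0,1)@(1, 3): e=[28,-20,0] → ·  [on edge]
    (1,2)@(3, 5): e=[20,-12,0] → ·  [on edge]
    (2,2)@(5, 5): e=[12,0,-4] → ·  [on edge]
    (2,3)@(5, 7): e=[12,-4,0] → ·  [on edge]
    (3,4)@(7, 9): e=[4,4,0] → █  [on edge]
    (4,4)@(9, 9): e=[-4,16,-4] → ·
    (3,5)@(7, 11): e=[4,0,4] → █  [on edge]
    (4,5)@(9, 11): e=[-4,12,0] → ·  [on edge]
    (3,6)@(7, 13): e=[4,-4,8] → ·
    (5,6)@(11, 13): e=[-12,20,0] → ·  [on edge]
    (6,7)@(13, 15): e=[-20,28,0] → ·  [on edge]
    (4,8)@(9, 17): e=[-4,0,12] → ·  [on edge]
    (7,8)@(15, 17): e=[-28,36,0] → ·  [on edge]
    (8,9)@(17, 19): e=[-36,44,0] → ·  [on edge]
  covered (2 px):
    · · · · · · · · ·
    · · · · · · · · ·
    · · · · · · · · ·
    · · · · · · · · ·
    · · · █ · · · · ·
    · · · █ · · · · ·
    · · · · · · · · ·
    · · · · · · · · ·
    · · · · · · · · ·
    · · · · · · · · ·
    · · · · · · · · ·
T1:
  2·area = 90  (B↔C swapped to make it positive)
  edge (15, 18)→(0, 18): d=(-15,0) inclusive
  edge (0, 18)→(8, 12): d=(8,-6) inclusive
  edge (8, 12)→(15, 18): d=(7,6) inclusive
    (3,6)@(7, 13): e=[75,2,13] → █
    (4,6)@(9, 13): e=[75,14,1] → █
    (5,6)@(11, 13): e=[75,26,-11] → ·
    (2,7)@(5, 15): e=[45,6,39] → █
    (5,7)@(11, 15): e=[45,42,3] → █
    (6,7)@(13, 15): e=[45,54,-9] → ·
    (1,8)@(3, 17): e=[15,10,65] → █
    (6,8)@(13, 17): e=[15,70,5] → █
    (7,8)@(15, 17): e=[15,82,-7] → ·
    (1,9)@(3, 19): e=[-15,26,79] → ·
    (2,9)@(5, 19): e=[-15,38,67] → ·
    (3,9)@(7, 19): e=[-15,50,55] → ·
  covered (12 px):
    · · · · · · · · ·
    · · · · · · · · ·
    · · · · · · · · ·
    · · · · · · · · ·
    · · · · · · · · ·
    · · · · · · · · ·
    · · · █ █ · · · ·
    · · █ █ █ █ · · ·
    · █ █ █ █ █ █ · ·
    · · · · · · · · ·
    · · · · · · · · ·
T2:
  2·area = 60
  edge (16, 2)→(8, 8): d=(-8,6) inclusive
  edge (8, 8)→(6, 2): d=(-2,-6) inclusive
  edge (6, 2)→(16, 2): d=(10,0) inclusive
    (3,1)@(7, 3): e=[46,4,10] → █
    (4,1)@(9, 3): e=[34,16,10] → █
    (5,1)@(11, 3): e=[22,28,10] → █
    (6,1)@(13, 3): e=[10,40,10] → █
    (7,1)@(15, 3): e=[-2,52,10] → ·
    (3,2)@(7, 5): e=[30,0,30] → █  [on edge]
    (6,2)@(13, 5): e=[-6,36,30] → ·
    (3,3)@(7, 7): e=[14,-4,50] → ·
    (4,3)@(9, 7): e=[2,8,50] → █
    (5,3)@(11, 7): e=[-10,20,50] → ·
    (4,4)@(9, 9): e=[-14,4,70] → ·
    (4,5)@(9, 11): e=[-30,0,90] → ·  [on edge]
    (5,8)@(11, 17): e=[-90,0,150] → ·  [on edge]
  covered (8 px):
    · · · · · · · · ·
    · · · █ █ █ █ · ·
    · · · █ █ █ · · ·
    · · · · █ · · · ·
    · · · · · · · · ·
    · · · · · · · · ·
    · · · · · · · · ·
    · · · · · · · · ·
    · · · · · · · · ·
    · · · · · · · · ·
    · · · · · · · · ·
T3:
  2·area = 16  (B↔C swapped to make it positive)
  edge (0, 2)→(4, 2): d=(4,0) inclusive
  edge (4, 2)→(2, 6): d=(-2,4) inclusive
  edge (2, 6)→(0, 2): d=(-2,-4) inclusive
    (0,1)@(1, 3): e=[4,10,2] → █
    (1,1)@(3, 3): e=[4,2,10] → █
    (2,1)@(5, 3): e=[4,-6,18] → ·
    (0,2)@(1, 5): e=[12,6,-2] → ·
    (1,2)@(3, 5): e=[12,-2,6] → ·
  covered (2 px):
    · · · · · · · · ·
    █ █ · · · · · · ·
    · · · · · · · · ·
    · · · · · · · · ·
    · · · · · · · · ·
    · · · · · · · · ·
    · · · · · · · · ·
    · · · · · · · · ·
    · · · · · · · · ·
    · · · · · · · · ·
    · · · · · · · · ·

Z-buffer (winner per pixel, '.' = empty):
  . . . . . . . . .
  3 3 . 2 2 2 2 . .
  . . . 2 2 2 . . .
  . . . . 2 . . . .
  . . . 0 . . . . .
  . . . 0 . . . . .
  . . . 1 1 . . . .
  . . 1 1 1 1 . . .
  . 1 1 1 1 1 1 . .
  . . . . . . . . .
  . . . . . . . . .

Final: -1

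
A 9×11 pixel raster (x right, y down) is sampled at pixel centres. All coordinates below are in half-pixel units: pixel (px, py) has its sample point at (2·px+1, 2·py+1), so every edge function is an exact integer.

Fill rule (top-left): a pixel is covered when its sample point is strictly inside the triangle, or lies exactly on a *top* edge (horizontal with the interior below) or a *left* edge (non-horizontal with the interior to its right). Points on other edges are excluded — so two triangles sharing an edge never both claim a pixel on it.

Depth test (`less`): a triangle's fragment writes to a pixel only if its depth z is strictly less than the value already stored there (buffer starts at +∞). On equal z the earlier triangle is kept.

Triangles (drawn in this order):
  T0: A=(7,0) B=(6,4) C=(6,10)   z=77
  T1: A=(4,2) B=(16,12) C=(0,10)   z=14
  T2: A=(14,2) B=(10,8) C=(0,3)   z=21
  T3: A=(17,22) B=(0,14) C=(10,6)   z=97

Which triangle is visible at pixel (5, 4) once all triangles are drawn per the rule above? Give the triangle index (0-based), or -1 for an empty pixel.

T0:
  2·area = 6  (B↔C swapped to make it positive)
  edge (7, 0)→(6, 10): d=(-1,10) right/bottom  bias=-1
  edge (6, 10)→(6, 4): d=(0,-6) top-left  bias=+0
  edge (6, 4)→(7, 0): d=(1,-4) top-left  bias=+0
  covered (0 px):
    . . . . . . . . .
    . . . . . . . . .
    . . . . . . . . .
    . . . . . . . . .
    . . . . . . . . .
    . . . . . . . . .
    . . . . . . . . .
    . . . . . . . . .
    . . . . . . . . .
    . . . . . . . . .
    . . . . . . . . .
T1:
  2·area = 136
  edge (4, 2)→(16, 12): d=(12,10) right/bottom  bias=-1
  edge (16, 12)→(0, 10): d=(-16,-2) top-left  bias=+0
  edge (0, 10)→(4, 2): d=(4,-8) top-left  bias=+0
    (2,1)@(5, 3): e=[2,122,12] → X
    (3,1)@(7, 3): e=[-18,126,28] → .
    (1,2)@(3, 5): e=[46,86,4] → X
    (3,2)@(7, 5): e=[6,94,36] → X
    (4,2)@(9, 5): e=[-14,98,52] → .
    (1,3)@(3, 7): e=[70,54,12] → X
    (4,3)@(9, 7): e=[10,66,60] → X
    (5,3)@(11, 7): e=[-10,70,76] → .
    (0,4)@(1, 9): e=[114,18,4] → X
    (5,4)@(11, 9): e=[14,38,84] → X
    (6,4)@(13, 9): e=[-6,42,100] → .
    (0,5)@(1, 11): e=[138,-14,12] → .
  covered (17 px):
    . . . . . . . . .
    . . X . . . . . .
    . X X X . . . . .
    . X X X X . . . .
    X X X X X X . . .
    . . . . X X X . .
    . . . . . . . . .
    . . . . . . . . .
    . . . . . . . . .
    . . . . . . . . .
    . . . . . . . . .
T2:
  2·area = 80
  edge (14, 2)→(10, 8): d=(-4,6) right/bottom  bias=-1
  edge (10, 8)→(0, 3): d=(-10,-5) top-left  bias=+0
  edge (0, 3)→(14, 2): d=(14,-1) top-left  bias=+0
    (0,1)@(1, 3): e=[74,5,1] → X
    (1,1)@(3, 3): e=[62,15,3] → X
    (2,1)@(5, 3): e=[50,25,5] → X
    (3,1)@(7, 3): e=[38,35,7] → X
    (4,1)@(9, 3): e=[26,45,9] → X
    (5,1)@(11, 3): e=[14,55,11] → X
    (6,1)@(13, 3): e=[2,65,13] → X
    (7,1)@(15, 3): e=[-10,75,15] → .
    (0,2)@(1, 5): e=[66,-15,29] → .
    (1,2)@(3, 5): e=[54,-5,31] → .
    (2,2)@(5, 5): e=[42,5,33] → X
    (6,2)@(13, 5): e=[-6,45,41] → .
  covered (12 px):
    . . . . . . . . .
    X X X X X X X . .
    . . X X X X . . .
    . . . . X . . . .
    . . . . . . . . .
    . . . . . . . . .
    . . . . . . . . .
    . . . . . . . . .
    . . . . . . . . .
    . . . . . . . . .
    . . . . . . . . .
T3:
  2·area = 216
  edge (17, 22)→(0, 14): d=(-17,-8) top-left  bias=+0
  edge (0, 14)→(10, 6): d=(10,-8) top-left  bias=+0
  edge (10, 6)→(17, 22): d=(7,16) right/bottom  bias=-1
    (4,3)@(9, 7): e=[191,2,23] → X
    (5,3)@(11, 7): e=[207,18,-9] → .
    (3,4)@(7, 9): e=[141,6,69] → X
    (5,4)@(11, 9): e=[173,38,5] → X
    (6,4)@(13, 9): e=[189,54,-27] → .
    (2,5)@(5, 11): e=[91,10,115] → X
    (6,5)@(13, 11): e=[155,74,-13] → .
    (1,6)@(3, 13): e=[41,14,161] → X
    (6,6)@(13, 13): e=[121,94,1] → X
    (7,6)@(15, 13): e=[137,110,-31] → .
    (1,7)@(3, 15): e=[7,34,175] → X
    (7,7)@(15, 15): e=[103,130,-17] → .
  covered (28 px):
    . . . . . . . . .
    . . . . . . . . .
    . . . . . . . . .
    . . . . X . . . .
    . . . X X X . . .
    . . X X X X . . .
    . X X X X X X . .
    . X X X X X X . .
    . . . X X X X . .
    . . . . . X X X .
    . . . . . . . X .

Z-buffer (winner per pixel, '.' = empty):
  . . . . . . . . .
  2 2 1 2 2 2 2 . .
  . 1 1 1 2 2 . . .
  . 1 1 1 1 . . . .
  1 1 1 1 1 1 . . .
  . . 3 3 1 1 1 . .
  . 3 3 3 3 3 3 . .
  . 3 3 3 3 3 3 . .
  . . . 3 3 3 3 . .
  . . . . . 3 3 3 .
  . . . . . . . 3 .

Answer: 1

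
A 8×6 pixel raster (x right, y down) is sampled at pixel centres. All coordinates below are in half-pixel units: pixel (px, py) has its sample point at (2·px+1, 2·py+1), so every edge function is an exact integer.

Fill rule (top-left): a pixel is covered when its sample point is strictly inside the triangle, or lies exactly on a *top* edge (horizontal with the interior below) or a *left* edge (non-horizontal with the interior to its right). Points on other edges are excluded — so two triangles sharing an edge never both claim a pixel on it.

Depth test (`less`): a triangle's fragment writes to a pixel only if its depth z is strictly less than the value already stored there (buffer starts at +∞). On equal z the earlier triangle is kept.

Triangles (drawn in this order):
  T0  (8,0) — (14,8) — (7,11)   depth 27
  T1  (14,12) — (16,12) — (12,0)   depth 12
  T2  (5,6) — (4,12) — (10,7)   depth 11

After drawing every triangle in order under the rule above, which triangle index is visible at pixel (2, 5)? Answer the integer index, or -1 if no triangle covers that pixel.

T0:
  2·area = 74
  edge (8, 0)→(14, 8): d=(6,8) right/bottom  bias=-1
  edge (14, 8)→(7, 11): d=(-7,3) right/bottom  bias=-1
  edge (7, 11)→(8, 0): d=(1,-11) top-left  bias=+0
    (4,1)@(9, 3): e=[10,50,14] → X
    (5,1)@(11, 3): e=[-6,44,36] → .
    (4,2)@(9, 5): e=[22,36,16] → X
    (5,2)@(11, 5): e=[6,30,38] → X
    (6,2)@(13, 5): e=[-10,24,60] → .
    (4,3)@(9, 7): e=[34,22,18] → X
    (6,3)@(13, 7): e=[2,10,62] → X
    (7,3)@(15, 7): e=[-14,4,84] → .
    (4,4)@(9, 9): e=[46,8,20] → X
    (6,4)@(13, 9): e=[14,-4,64] → .
    (3,5)@(7, 11): e=[74,0,0] → .  [on edge]
    (4,5)@(9, 11): e=[58,-6,22] → .
  covered (8 px):
    . . . . . . . .
    . . . . X . . .
    . . . . X X . .
    . . . . X X X .
    . . . . X X . .
    . . . . . . . .
T1:
  2·area = 24  (B↔C swapped to make it positive)
  edge (14, 12)→(12, 0): d=(-2,-12) top-left  bias=+0
  edge (12, 0)→(16, 12): d=(4,12) right/bottom  bias=-1
  edge (16, 12)→(14, 12): d=(-2,0) right/bottom  bias=-1
    (6,1)@(13, 3): e=[6,0,18] → .  [on edge]
    (6,2)@(13, 5): e=[2,8,14] → X
    (7,2)@(15, 5): e=[26,-16,14] → .
    (6,3)@(13, 7): e=[-2,16,10] → .
    (7,4)@(15, 9): e=[18,0,6] → .  [on edge]
    (7,5)@(15, 11): e=[14,8,2] → X
  covered (2 px):
    . . . . . . . .
    . . . . . . . .
    . . . . . . X .
    . . . . . . . .
    . . . . . . . .
    . . . . . . . X
T2:
  2·area = 31  (B↔C swapped to make it positive)
  edge (5, 6)→(10, 7): d=(5,1) right/bottom  bias=-1
  edge (10, 7)→(4, 12): d=(-6,5) right/bottom  bias=-1
  edge (4, 12)→(5, 6): d=(1,-6) top-left  bias=+0
    (2,3)@(5, 7): e=[5,25,1] → X
    (3,3)@(7, 7): e=[3,15,13] → X
    (4,3)@(9, 7): e=[1,5,25] → X
    (5,3)@(11, 7): e=[-1,-5,37] → .
    (2,4)@(5, 9): e=[15,13,3] → X
    (4,4)@(9, 9): e=[11,-7,27] → .
    (2,5)@(5, 11): e=[25,1,5] → X
    (3,5)@(7, 11): e=[23,-9,17] → .
  covered (6 px):
    . . . . . . . .
    . . . . . . . .
    . . . . . . . .
    . . X X X . . .
    . . X X . . . .
    . . X . . . . .

Z-buffer (winner per pixel, '.' = empty):
  . . . . . . . .
  . . . . 0 . . .
  . . . . 0 0 1 .
  . . 2 2 2 0 0 .
  . . 2 2 0 0 . .
  . . 2 . . . . 1

Answer: 2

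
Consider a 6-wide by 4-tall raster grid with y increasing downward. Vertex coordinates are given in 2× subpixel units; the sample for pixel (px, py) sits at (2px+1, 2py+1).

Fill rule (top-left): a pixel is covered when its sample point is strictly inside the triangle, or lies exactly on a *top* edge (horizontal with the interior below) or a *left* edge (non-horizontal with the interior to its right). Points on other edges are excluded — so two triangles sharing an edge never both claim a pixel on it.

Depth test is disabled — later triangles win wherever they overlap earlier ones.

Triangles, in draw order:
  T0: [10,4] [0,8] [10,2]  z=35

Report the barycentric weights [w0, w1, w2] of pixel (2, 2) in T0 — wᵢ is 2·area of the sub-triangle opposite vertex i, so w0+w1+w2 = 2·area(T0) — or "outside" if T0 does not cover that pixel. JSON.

T0:
  2·area = 20
  edge (10, 4)→(0, 8): d=(-10,4) right/bottom  bias=-1
  edge (0, 8)→(10, 2): d=(10,-6) top-left  bias=+0
  edge (10, 2)→(10, 4): d=(0,2) right/bottom  bias=-1
    (4,1)@(9, 3): e=[14,4,2] → █
    (5,1)@(11, 3): e=[6,16,-2] → ·
    (2,2)@(5, 5): e=[10,0,10] → █  [on edge]
    (3,2)@(7, 5): e=[2,12,6] → █
    (4,2)@(9, 5): e=[-6,24,2] → ·
    (2,3)@(5, 7): e=[-10,20,10] → ·
    (3,3)@(7, 7): e=[-18,32,6] → ·
  covered (3 px):
    · · · · · ·
    · · · · █ ·
    · · █ █ · ·
    · · · · · ·

Result: [0,10,10]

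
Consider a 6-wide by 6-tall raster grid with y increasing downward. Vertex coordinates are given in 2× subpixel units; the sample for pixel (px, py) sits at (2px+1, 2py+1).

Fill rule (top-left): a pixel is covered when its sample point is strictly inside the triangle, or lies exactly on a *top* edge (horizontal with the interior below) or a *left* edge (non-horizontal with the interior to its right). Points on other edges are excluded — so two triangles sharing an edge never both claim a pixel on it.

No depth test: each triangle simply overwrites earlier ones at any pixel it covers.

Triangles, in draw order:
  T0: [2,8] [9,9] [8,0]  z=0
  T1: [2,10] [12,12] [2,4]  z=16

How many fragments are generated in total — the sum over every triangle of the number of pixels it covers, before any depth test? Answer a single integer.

T0:
  2·area = 62  (B↔C swapped to make it positive)
  edge (2, 8)→(8, 0): d=(6,-8) top-left  bias=+0
  edge (8, 0)→(9, 9): d=(1,9) right/bottom  bias=-1
  edge (9, 9)→(2, 8): d=(-7,-1) top-left  bias=+0
    (3,1)@(7, 3): e=[10,12,40] → █
    (4,1)@(9, 3): e=[26,-6,42] → ·
    (2,2)@(5, 5): e=[6,32,24] → █
    (4,2)@(9, 5): e=[38,-4,28] → ·
    (1,3)@(3, 7): e=[2,52,8] → █
    (4,3)@(9, 7): e=[50,-2,14] → ·
    (1,4)@(3, 9): e=[14,54,-6] → ·
    (2,4)@(5, 9): e=[30,36,-4] → ·
    (3,4)@(7, 9): e=[46,18,-2] → ·
    (4,4)@(9, 9): e=[62,0,0] → ·  [on edge]
  covered (6 px):
    · · · · · ·
    · · · █ · ·
    · · █ █ · ·
    · █ █ █ · ·
    · · · · · ·
    · · · · · ·
T1:
  2·area = 60  (B↔C swapped to make it positive)
  edge (2, 10)→(2, 4): d=(0,-6) top-left  bias=+0
  edge (2, 4)→(12, 12): d=(10,8) right/bottom  bias=-1
  edge (12, 12)→(2, 10): d=(-10,-2) top-left  bias=+0
    (1,2)@(3, 5): e=[6,2,52] → █
    (2,2)@(5, 5): e=[18,-14,56] → ·
    (1,3)@(3, 7): e=[6,22,32] → █
    (2,3)@(5, 7): e=[18,6,36] → █
    (3,3)@(7, 7): e=[30,-10,40] → ·
    (1,4)@(3, 9): e=[6,42,12] → █
    (3,4)@(7, 9): e=[30,10,20] → █
    (4,4)@(9, 9): e=[42,-6,24] → ·
    (1,5)@(3, 11): e=[6,62,-8] → ·
    (2,5)@(5, 11): e=[18,46,-4] → ·
    (3,5)@(7, 11): e=[30,30,0] → █  [on edge]
    (4,5)@(9, 11): e=[42,14,4] → █
  covered (8 px):
    · · · · · ·
    · · · · · ·
    · █ · · · ·
    · █ █ · · ·
    · █ █ █ · ·
    · · · █ █ ·

Final: 14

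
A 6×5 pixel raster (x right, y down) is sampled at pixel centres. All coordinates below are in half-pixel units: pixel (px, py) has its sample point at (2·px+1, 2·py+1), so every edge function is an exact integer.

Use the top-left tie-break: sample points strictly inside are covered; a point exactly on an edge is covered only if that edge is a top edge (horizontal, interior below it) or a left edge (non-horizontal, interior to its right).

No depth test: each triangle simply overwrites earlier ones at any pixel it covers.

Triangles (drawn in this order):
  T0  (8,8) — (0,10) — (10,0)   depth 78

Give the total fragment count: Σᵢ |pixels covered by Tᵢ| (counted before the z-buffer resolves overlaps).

T0:
  2·area = 60
  edge (8, 8)→(0, 10): d=(-8,2) right/bottom  bias=-1
  edge (0, 10)→(10, 0): d=(10,-10) top-left  bias=+0
  edge (10, 0)→(8, 8): d=(-2,8) right/bottom  bias=-1
    (4,0)@(9, 1): e=[54,0,6] → █  [on edge]
    (5,0)@(11, 1): e=[50,20,-10] → ·
    (3,1)@(7, 3): e=[42,0,18] → █  [on edge]
    (5,1)@(11, 3): e=[34,40,-14] → ·
    (2,2)@(5, 5): e=[30,0,30] → █  [on edge]
    (4,2)@(9, 5): e=[22,40,-2] → ·
    (1,3)@(3, 7): e=[18,0,42] → █  [on edge]
    (4,3)@(9, 7): e=[6,60,-6] → ·
    (0,4)@(1, 9): e=[6,0,54] → █  [on edge]
    (2,4)@(5, 9): e=[-2,40,22] → ·
    (3,4)@(7, 9): e=[-6,60,6] → ·
  covered (10 px):
    · · · · █ ·
    · · · █ █ ·
    · · █ █ · ·
    · █ █ █ · ·
    █ █ · · · ·

Answer: 10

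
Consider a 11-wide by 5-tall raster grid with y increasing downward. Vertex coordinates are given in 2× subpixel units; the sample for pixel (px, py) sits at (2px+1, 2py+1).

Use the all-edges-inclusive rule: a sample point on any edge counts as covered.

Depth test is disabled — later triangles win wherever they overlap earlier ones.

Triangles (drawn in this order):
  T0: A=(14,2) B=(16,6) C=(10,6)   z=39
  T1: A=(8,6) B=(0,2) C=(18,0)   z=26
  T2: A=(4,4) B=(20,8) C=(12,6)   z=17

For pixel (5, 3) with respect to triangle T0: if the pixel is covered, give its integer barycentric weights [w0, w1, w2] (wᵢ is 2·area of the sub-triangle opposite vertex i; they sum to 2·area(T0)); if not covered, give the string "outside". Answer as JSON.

T0:
  2·area = 24
  edge (14, 2)→(16, 6): d=(2,4) inclusive
  edge (16, 6)→(10, 6): d=(-6,0) inclusive
  edge (10, 6)→(14, 2): d=(4,-4) inclusive
    (7,0)@(15, 1): e=[-6,30,0] → ·  [on edge]
    (6,1)@(13, 3): e=[6,18,0] → #  [on edge]
    (7,1)@(15, 3): e=[-2,18,8] → ·
    (5,2)@(11, 5): e=[18,6,0] → #  [on edge]
    (7,2)@(15, 5): e=[2,6,16] → #
    (8,2)@(17, 5): e=[-6,6,24] → ·
    (4,3)@(9, 7): e=[30,-6,0] → ·  [on edge]
    (5,3)@(11, 7): e=[22,-6,8] → ·
    (6,3)@(13, 7): e=[14,-6,16] → ·
    (7,3)@(15, 7): e=[6,-6,24] → ·
    (3,4)@(7, 9): e=[42,-18,0] → ·  [on edge]
  covered (4 px):
    · · · · · · · · · · ·
    · · · · · · # · · · ·
    · · · · · # # # · · ·
    · · · · · · · · · · ·
    · · · · · · · · · · ·
T1:
  2·area = 88
  edge (8, 6)→(0, 2): d=(-8,-4) inclusive
  edge (0, 2)→(18, 0): d=(18,-2) inclusive
  edge (18, 0)→(8, 6): d=(-10,6) inclusive
    (4,0)@(9, 1): e=[44,0,44] → #  [on edge]
    (5,0)@(11, 1): e=[52,4,32] → #
    (6,0)@(13, 1): e=[60,8,20] → #
    (7,0)@(15, 1): e=[68,12,8] → #
    (8,0)@(17, 1): e=[76,16,-4] → ·
    (1,1)@(3, 3): e=[4,24,60] → #
    (2,1)@(5, 3): e=[12,28,48] → #
    (3,1)@(7, 3): e=[20,32,36] → #
    (6,1)@(13, 3): e=[44,44,0] → #  [on edge]
    (7,1)@(15, 3): e=[52,48,-12] → ·
    (1,2)@(3, 5): e=[-12,60,40] → ·
    (2,2)@(5, 5): e=[-4,64,28] → ·
    (1,4)@(3, 9): e=[-44,132,0] → ·  [on edge]
  covered (12 px):
    · · · · # # # # · · ·
    · # # # # # # · · · ·
    · · · # # · · · · · ·
    · · · · · · · · · · ·
    · · · · · · · · · · ·
T2:
  degenerate (2·area = 0) — covers nothing

Answer: "outside"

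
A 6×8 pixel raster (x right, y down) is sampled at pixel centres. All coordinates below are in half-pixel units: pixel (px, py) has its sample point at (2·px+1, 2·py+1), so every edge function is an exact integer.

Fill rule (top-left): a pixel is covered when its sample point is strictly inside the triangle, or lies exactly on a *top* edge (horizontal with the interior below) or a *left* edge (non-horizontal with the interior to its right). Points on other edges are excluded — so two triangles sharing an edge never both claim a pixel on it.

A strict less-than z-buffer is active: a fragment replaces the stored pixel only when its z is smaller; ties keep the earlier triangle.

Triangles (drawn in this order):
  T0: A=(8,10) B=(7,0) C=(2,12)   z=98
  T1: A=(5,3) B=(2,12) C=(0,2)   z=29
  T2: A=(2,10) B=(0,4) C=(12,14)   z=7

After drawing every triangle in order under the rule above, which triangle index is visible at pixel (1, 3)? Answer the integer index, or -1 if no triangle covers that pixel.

T0:
  2·area = 62  (B↔C swapped to make it positive)
  edge (8, 10)→(2, 12): d=(-6,2) right/bottom  bias=-1
  edge (2, 12)→(7, 0): d=(5,-12) top-left  bias=+0
  edge (7, 0)→(8, 10): d=(1,10) right/bottom  bias=-1
    (3,0)@(7, 1): e=[56,5,1] → #
    (4,0)@(9, 1): e=[52,29,-19] → ·
    (3,1)@(7, 3): e=[44,15,3] → #
    (4,1)@(9, 3): e=[40,39,-17] → ·
    (2,2)@(5, 5): e=[36,1,25] → #
    (4,2)@(9, 5): e=[28,49,-15] → ·
    (2,3)@(5, 7): e=[24,11,27] → #
    (4,3)@(9, 7): e=[16,59,-13] → ·
    (2,4)@(5, 9): e=[12,21,29] → #
    (4,4)@(9, 9): e=[4,69,-11] → ·
    (5,4)@(11, 9): e=[0,93,-31] → ·  [on edge]
    (1,5)@(3, 11): e=[4,7,51] → #
    (2,5)@(5, 11): e=[0,31,31] → ·  [on edge]
  covered (9 px):
    · · · # · ·
    · · · # · ·
    · · # # · ·
    · · # # · ·
    · · # # · ·
    · # · · · ·
    · · · · · ·
    · · · · · ·
T1:
  2·area = 48
  edge (5, 3)→(2, 12): d=(-3,9) right/bottom  bias=-1
  edge (2, 12)→(0, 2): d=(-2,-10) top-left  bias=+0
  edge (0, 2)→(5, 3): d=(5,1) right/bottom  bias=-1
    (0,1)@(1, 3): e=[36,8,4] → #
    (1,1)@(3, 3): e=[18,28,2] → #
    (2,1)@(5, 3): e=[0,48,0] → ·  [on edge]
    (0,2)@(1, 5): e=[30,4,14] → #
    (2,2)@(5, 5): e=[-6,44,10] → ·
    (0,3)@(1, 7): e=[24,0,24] → #  [on edge]
    (2,3)@(5, 7): e=[-12,40,20] → ·
    (0,4)@(1, 9): e=[18,-4,34] → ·
    (1,4)@(3, 9): e=[0,16,32] → ·  [on edge]
    (0,7)@(1, 15): e=[0,-16,64] → ·  [on edge]
  covered (6 px):
    · · · · · ·
    # # · · · ·
    # # · · · ·
    # # · · · ·
    · · · · · ·
    · · · · · ·
    · · · · · ·
    · · · · · ·
T2:
  2·area = 52
  edge (2, 10)→(0, 4): d=(-2,-6) top-left  bias=+0
  edge (0, 4)→(12, 14): d=(12,10) right/bottom  bias=-1
  edge (12, 14)→(2, 10): d=(-10,-4) top-left  bias=+0
    (0,2)@(1, 5): e=[4,2,46] → #
    (1,2)@(3, 5): e=[16,-18,54] → ·
    (0,3)@(1, 7): e=[0,26,26] → #  [on edge]
    (1,3)@(3, 7): e=[12,6,34] → #
    (2,3)@(5, 7): e=[24,-14,42] → ·
    (0,4)@(1, 9): e=[-4,50,6] → ·
    (1,4)@(3, 9): e=[8,30,14] → #
    (2,4)@(5, 9): e=[20,10,22] → #
    (3,4)@(7, 9): e=[32,-10,30] → ·
    (1,5)@(3, 11): e=[4,54,-6] → ·
    (2,5)@(5, 11): e=[16,34,2] → #
    (3,5)@(7, 11): e=[28,14,10] → #
    (1,6)@(3, 13): e=[0,78,-26] → ·  [on edge]
  covered (7 px):
    · · · · · ·
    · · · · · ·
    # · · · · ·
    # # · · · ·
    · # # · · ·
    · · # # · ·
    · · · · · ·
    · · · · · ·

Z-buffer (winner per pixel, '.' = empty):
  . . . 0 . .
  1 1 . 0 . .
  2 1 0 0 . .
  2 2 0 0 . .
  . 2 2 0 . .
  . 0 2 2 . .
  . . . . . .
  . . . . . .

Final: 2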